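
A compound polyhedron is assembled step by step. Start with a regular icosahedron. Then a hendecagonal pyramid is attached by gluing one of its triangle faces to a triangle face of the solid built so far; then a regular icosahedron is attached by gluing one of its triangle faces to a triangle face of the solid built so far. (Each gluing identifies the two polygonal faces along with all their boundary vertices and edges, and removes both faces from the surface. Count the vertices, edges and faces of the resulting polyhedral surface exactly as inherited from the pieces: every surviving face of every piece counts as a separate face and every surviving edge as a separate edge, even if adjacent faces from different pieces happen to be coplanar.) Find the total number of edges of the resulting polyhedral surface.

A regular icosahedron: V=12, E=30, F=20.
Attach a hendecagonal pyramid (V=12, E=22, F=12) along a 3-gon: merge 3 vertices and 3 edges, delete both glued faces → V=21, E=49, F=30.
Attach a regular icosahedron (V=12, E=30, F=20) along a 3-gon: merge 3 vertices and 3 edges, delete both glued faces → V=30, E=76, F=48.
Check: V − E + F = 30 − 76 + 48 = 2.

76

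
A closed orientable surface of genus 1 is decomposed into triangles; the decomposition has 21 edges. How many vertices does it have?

χ = 2 − 2·1 = 0, and every face is a triangle so 3F = 2E.
F = 2E/3 = 14. Then V = 0 + E − F = 0 + 21 − 14 = 7.

7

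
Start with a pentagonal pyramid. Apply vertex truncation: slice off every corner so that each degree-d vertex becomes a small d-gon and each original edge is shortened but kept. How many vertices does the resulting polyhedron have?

20

The base solid has V = 6, E = 10, F = 6.
Truncation replaces each original edge-end by a new vertex, so V′ = 2E = 20.
Each original edge survives, and each old vertex of degree d contributes d new edges; summing degrees gives Σd = 2E, so E′ = E + 2E = 3E = 30.
Each original face survives and each original vertex becomes one new face: F′ = F + V = 12.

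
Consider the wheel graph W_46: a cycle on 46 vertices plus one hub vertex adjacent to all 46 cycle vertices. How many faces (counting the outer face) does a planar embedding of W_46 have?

W_46 has V = 46 + 1 = 47 vertices and E = 2·46 = 92 edges.
By Euler's formula F = 2 − V + E = 2 − 47 + 92 = 47.

47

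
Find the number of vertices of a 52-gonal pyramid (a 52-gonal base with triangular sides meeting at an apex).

53

A pyramid on an n-gon base has one n-gon and n triangles: V = 52 + 1 = 53, E = 2·52 = 104, F = 52 + 1 = 53.
Check: V − E + F = 53 − 104 + 53 = 2.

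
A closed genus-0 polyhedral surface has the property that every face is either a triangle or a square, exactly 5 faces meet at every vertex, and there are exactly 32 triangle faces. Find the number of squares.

6

Let x be the number of squares; then F = 32 + x.
Edge–face incidences: 2E = 3·32 + 4·x = 96 + 4x.
Every vertex has degree 5, so 5V = 2E.
Euler: V − E + F = 2 ⇒ (2E)/5 − E + (32 + x) = 2.
Multiply by 10: 2·(2E) − 5·(2E) + 10·(32 + x) = 20, i.e. 320 + 10x − 3·(96 + 4x) = 20.
Collecting terms: −2x + 32 = 20, so −2x = −12, so x = 6.
Then 2E = 96 + 4·6 = 120, so E = 60, V = 2E/5 = 24, F = 32 + 6 = 38.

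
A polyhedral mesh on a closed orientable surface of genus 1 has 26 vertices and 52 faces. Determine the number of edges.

For a closed orientable surface of genus 1, χ = 2 − 2·1 = 0.
E = V + F − (0) = 26 + 52 − (0) = 78.

78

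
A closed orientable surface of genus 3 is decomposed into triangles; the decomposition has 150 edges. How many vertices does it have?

χ = 2 − 2·3 = -4, and every face is a triangle so 3F = 2E.
F = 2E/3 = 100. Then V = -4 + E − F = -4 + 150 − 100 = 46.

46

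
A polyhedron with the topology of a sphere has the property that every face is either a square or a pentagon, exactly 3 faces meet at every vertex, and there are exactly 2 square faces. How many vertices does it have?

Let x be the number of pentagons; then F = 2 + x.
Edge–face incidences: 2E = 4·2 + 5·x = 8 + 5x.
Every vertex has degree 3, so 3V = 2E.
Euler: V − E + F = 2 ⇒ (2E)/3 − E + (2 + x) = 2.
Multiply by 6: 2·(2E) − 3·(2E) + 6·(2 + x) = 12, i.e. 12 + 6x − (8 + 5x) = 12.
Collecting terms: x + 4 = 12, so x = 8.
Then 2E = 8 + 5·8 = 48, so E = 24, V = 2E/3 = 16, F = 2 + 8 = 10.

16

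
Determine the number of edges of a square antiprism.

16

An antiprism on an n-gon has two n-gon caps and 2n triangles: V = 2·4 = 8, E = 4·4 = 16, F = 2·4 + 2 = 10.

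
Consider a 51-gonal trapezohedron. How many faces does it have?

102

The n-trapezohedron (dual of the n-antiprism) has V = 2·51 + 2 = 104, E = 4·51 = 204, F = 2·51 = 102.
Check: V − E + F = 104 − 204 + 102 = 2.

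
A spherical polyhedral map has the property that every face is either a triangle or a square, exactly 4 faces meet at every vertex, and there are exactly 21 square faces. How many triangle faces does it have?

Let x be the number of triangles; then F = 21 + x.
Edge–face incidences: 2E = 4·21 + 3·x = 84 + 3x.
Every vertex has degree 4, so 4V = 2E.
Euler: V − E + F = 2 ⇒ (2E)/4 − E + (21 + x) = 2.
Multiply by 8: 2·(2E) − 4·(2E) + 8·(21 + x) = 16, i.e. 168 + 8x − 2·(84 + 3x) = 16.
Collecting terms: 2x = 16, so x = 8.
Then 2E = 84 + 3·8 = 108, so E = 54, V = 2E/4 = 27, F = 21 + 8 = 29.

8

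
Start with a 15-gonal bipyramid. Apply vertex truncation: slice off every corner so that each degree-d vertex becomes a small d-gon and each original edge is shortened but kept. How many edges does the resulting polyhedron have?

135

The base solid has V = 17, E = 45, F = 30.
Truncation replaces each original edge-end by a new vertex, so V′ = 2E = 90.
Each original edge survives, and each old vertex of degree d contributes d new edges; summing degrees gives Σd = 2E, so E′ = E + 2E = 3E = 135.
Each original face survives and each original vertex becomes one new face: F′ = F + V = 47.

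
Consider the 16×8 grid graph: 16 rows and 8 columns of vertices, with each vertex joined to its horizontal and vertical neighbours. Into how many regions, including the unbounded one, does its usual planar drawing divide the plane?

106

The grid has V = 16·8 = 128 vertices and E = 16·7 + 8·15 = 232 edges.
F = 2 − V + E = 2 − 128 + 232 = 106.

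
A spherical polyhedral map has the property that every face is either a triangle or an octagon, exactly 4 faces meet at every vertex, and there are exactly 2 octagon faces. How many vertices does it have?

Let x be the number of triangles; then F = 2 + x.
Edge–face incidences: 2E = 8·2 + 3·x = 16 + 3x.
Every vertex has degree 4, so 4V = 2E.
Euler: V − E + F = 2 ⇒ (2E)/4 − E + (2 + x) = 2.
Multiply by 8: 2·(2E) − 4·(2E) + 8·(2 + x) = 16, i.e. 16 + 8x − 2·(16 + 3x) = 16.
Collecting terms: 2x − 16 = 16, so 2x = 32, so x = 16.
Then 2E = 16 + 3·16 = 64, so E = 32, V = 2E/4 = 16, F = 2 + 16 = 18.

16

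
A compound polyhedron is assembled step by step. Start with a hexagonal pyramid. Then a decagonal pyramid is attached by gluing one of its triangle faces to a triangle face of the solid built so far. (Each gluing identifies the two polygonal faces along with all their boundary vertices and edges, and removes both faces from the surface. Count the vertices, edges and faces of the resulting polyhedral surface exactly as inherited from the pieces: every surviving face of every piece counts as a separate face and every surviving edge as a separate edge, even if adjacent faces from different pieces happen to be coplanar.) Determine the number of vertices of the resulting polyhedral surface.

A hexagonal pyramid: V=7, E=12, F=7.
Attach a decagonal pyramid (V=11, E=20, F=11) along a 3-gon: merge 3 vertices and 3 edges, delete both glued faces → V=15, E=29, F=16.
Check: V − E + F = 15 − 29 + 16 = 2.

15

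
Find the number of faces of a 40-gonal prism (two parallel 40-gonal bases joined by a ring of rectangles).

42

A prism on an n-gon has two n-gon bases and n rectangular sides: V = 2·40 = 80, E = 3·40 = 120, F = 40 + 2 = 42.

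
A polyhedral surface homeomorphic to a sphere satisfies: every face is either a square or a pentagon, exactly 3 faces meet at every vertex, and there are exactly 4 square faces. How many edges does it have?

18

Let x be the number of pentagons; then F = 4 + x.
Edge–face incidences: 2E = 4·4 + 5·x = 16 + 5x.
Every vertex has degree 3, so 3V = 2E.
Euler: V − E + F = 2 ⇒ (2E)/3 − E + (4 + x) = 2.
Multiply by 6: 2·(2E) − 3·(2E) + 6·(4 + x) = 12, i.e. 24 + 6x − (16 + 5x) = 12.
Collecting terms: x + 8 = 12, so x = 4.
Then 2E = 16 + 5·4 = 36, so E = 18, V = 2E/3 = 12, F = 4 + 4 = 8.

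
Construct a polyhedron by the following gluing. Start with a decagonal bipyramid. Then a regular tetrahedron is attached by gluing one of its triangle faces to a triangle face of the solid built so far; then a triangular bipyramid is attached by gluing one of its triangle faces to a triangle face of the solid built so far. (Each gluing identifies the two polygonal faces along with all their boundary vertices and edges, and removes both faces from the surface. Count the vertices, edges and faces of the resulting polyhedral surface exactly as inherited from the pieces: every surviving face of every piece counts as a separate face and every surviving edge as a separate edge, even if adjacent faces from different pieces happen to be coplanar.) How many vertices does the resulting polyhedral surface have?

A decagonal bipyramid: V=12, E=30, F=20.
Attach a regular tetrahedron (V=4, E=6, F=4) along a 3-gon: merge 3 vertices and 3 edges, delete both glued faces → V=13, E=33, F=22.
Attach a triangular bipyramid (V=5, E=9, F=6) along a 3-gon: merge 3 vertices and 3 edges, delete both glued faces → V=15, E=39, F=26.
Check: V − E + F = 15 − 39 + 26 = 2.

15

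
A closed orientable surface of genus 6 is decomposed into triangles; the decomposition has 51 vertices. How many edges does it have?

183

χ = 2 − 2·6 = -10, and every face is a triangle so 3F = 2E.
V − E + F = -10 with E = 3F/2 gives 51 − (3/2 − 1)·F = -10, so F = 122 and E = 183.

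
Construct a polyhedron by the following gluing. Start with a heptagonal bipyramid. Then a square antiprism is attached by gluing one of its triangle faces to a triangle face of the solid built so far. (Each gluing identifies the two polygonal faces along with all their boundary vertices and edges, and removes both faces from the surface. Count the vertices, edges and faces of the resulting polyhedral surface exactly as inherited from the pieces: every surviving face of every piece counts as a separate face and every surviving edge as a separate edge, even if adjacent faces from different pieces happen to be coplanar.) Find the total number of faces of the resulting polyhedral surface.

A heptagonal bipyramid: V=9, E=21, F=14.
Attach a square antiprism (V=8, E=16, F=10) along a 3-gon: merge 3 vertices and 3 edges, delete both glued faces → V=14, E=34, F=22.
Check: V − E + F = 14 − 34 + 22 = 2.

22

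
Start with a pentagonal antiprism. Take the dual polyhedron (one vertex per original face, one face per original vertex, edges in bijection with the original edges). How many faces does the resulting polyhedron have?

10

The base solid has V = 10, E = 20, F = 12.
The dual swaps V and F and preserves E: V′ = F = 12, E′ = E = 20, F′ = V = 10.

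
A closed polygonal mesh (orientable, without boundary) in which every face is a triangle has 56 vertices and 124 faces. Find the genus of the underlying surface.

Every face is a triangle, so 2E = 3·124 = 372, giving E = 186.
χ = V − E + F = 56 − 186 + 124 = -6.
For a closed orientable surface χ = 2 − 2g, so g = (2 − (-6))/2 = 4.

4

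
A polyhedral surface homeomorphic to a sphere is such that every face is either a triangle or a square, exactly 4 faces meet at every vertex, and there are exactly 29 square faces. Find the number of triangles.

Let x be the number of triangles; then F = 29 + x.
Edge–face incidences: 2E = 4·29 + 3·x = 116 + 3x.
Every vertex has degree 4, so 4V = 2E.
Euler: V − E + F = 2 ⇒ (2E)/4 − E + (29 + x) = 2.
Multiply by 8: 2·(2E) − 4·(2E) + 8·(29 + x) = 16, i.e. 232 + 8x − 2·(116 + 3x) = 16.
Collecting terms: 2x = 16, so x = 8.
Then 2E = 116 + 3·8 = 140, so E = 70, V = 2E/4 = 35, F = 29 + 8 = 37.

8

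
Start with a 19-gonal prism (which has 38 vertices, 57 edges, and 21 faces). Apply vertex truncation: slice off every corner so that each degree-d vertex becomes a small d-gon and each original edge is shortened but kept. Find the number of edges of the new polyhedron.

Truncation replaces each original edge-end by a new vertex, so V′ = 2E = 114.
Each original edge survives, and each old vertex of degree d contributes d new edges; summing degrees gives Σd = 2E, so E′ = E + 2E = 3E = 171.
Each original face survives and each original vertex becomes one new face: F′ = F + V = 59.

171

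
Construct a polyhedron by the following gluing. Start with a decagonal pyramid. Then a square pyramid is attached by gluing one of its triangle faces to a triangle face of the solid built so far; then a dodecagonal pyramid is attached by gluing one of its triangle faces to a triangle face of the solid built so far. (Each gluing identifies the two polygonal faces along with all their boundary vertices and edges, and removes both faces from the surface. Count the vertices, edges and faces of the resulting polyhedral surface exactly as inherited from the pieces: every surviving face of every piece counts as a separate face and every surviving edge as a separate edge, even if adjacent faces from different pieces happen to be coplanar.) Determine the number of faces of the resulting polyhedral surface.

A decagonal pyramid: V=11, E=20, F=11.
Attach a square pyramid (V=5, E=8, F=5) along a 3-gon: merge 3 vertices and 3 edges, delete both glued faces → V=13, E=25, F=14.
Attach a dodecagonal pyramid (V=13, E=24, F=13) along a 3-gon: merge 3 vertices and 3 edges, delete both glued faces → V=23, E=46, F=25.
Check: V − E + F = 23 − 46 + 25 = 2.

25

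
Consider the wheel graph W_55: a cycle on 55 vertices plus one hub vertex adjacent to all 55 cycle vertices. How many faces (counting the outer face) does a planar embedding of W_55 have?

56

W_55 has V = 55 + 1 = 56 vertices and E = 2·55 = 110 edges.
By Euler's formula F = 2 − V + E = 2 − 56 + 110 = 56.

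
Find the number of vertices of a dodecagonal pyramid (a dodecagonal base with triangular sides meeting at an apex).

A pyramid on an n-gon base has one n-gon and n triangles: V = 12 + 1 = 13, E = 2·12 = 24, F = 12 + 1 = 13.

13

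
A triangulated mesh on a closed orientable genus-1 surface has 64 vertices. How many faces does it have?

128

χ = 2 − 2·1 = 0, and every face is a triangle so 3F = 2E.
V − E + F = 0 with E = 3F/2 gives 64 − (3/2 − 1)·F = 0, so F = 128 and E = 192.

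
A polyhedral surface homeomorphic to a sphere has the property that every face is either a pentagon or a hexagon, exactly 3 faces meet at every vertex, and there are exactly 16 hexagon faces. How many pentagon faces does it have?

Let x be the number of pentagons; then F = 16 + x.
Edge–face incidences: 2E = 6·16 + 5·x = 96 + 5x.
Every vertex has degree 3, so 3V = 2E.
Euler: V − E + F = 2 ⇒ (2E)/3 − E + (16 + x) = 2.
Multiply by 6: 2·(2E) − 3·(2E) + 6·(16 + x) = 12, i.e. 96 + 6x − (96 + 5x) = 12.
Collecting terms: x = 12.
Then 2E = 96 + 5·12 = 156, so E = 78, V = 2E/3 = 52, F = 16 + 12 = 28.

12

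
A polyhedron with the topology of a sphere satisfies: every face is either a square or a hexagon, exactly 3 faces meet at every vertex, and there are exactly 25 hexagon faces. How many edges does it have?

Let x be the number of squares; then F = 25 + x.
Edge–face incidences: 2E = 6·25 + 4·x = 150 + 4x.
Every vertex has degree 3, so 3V = 2E.
Euler: V − E + F = 2 ⇒ (2E)/3 − E + (25 + x) = 2.
Multiply by 6: 2·(2E) − 3·(2E) + 6·(25 + x) = 12, i.e. 150 + 6x − (150 + 4x) = 12.
Collecting terms: 2x = 12, so x = 6.
Then 2E = 150 + 4·6 = 174, so E = 87, V = 2E/3 = 58, F = 25 + 6 = 31.

87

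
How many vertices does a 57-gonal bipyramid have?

A bipyramid over an n-gon has 2n triangular faces and n + 2 vertices: V = 57 + 2 = 59, E = 3·57 = 171, F = 2·57 = 114.

59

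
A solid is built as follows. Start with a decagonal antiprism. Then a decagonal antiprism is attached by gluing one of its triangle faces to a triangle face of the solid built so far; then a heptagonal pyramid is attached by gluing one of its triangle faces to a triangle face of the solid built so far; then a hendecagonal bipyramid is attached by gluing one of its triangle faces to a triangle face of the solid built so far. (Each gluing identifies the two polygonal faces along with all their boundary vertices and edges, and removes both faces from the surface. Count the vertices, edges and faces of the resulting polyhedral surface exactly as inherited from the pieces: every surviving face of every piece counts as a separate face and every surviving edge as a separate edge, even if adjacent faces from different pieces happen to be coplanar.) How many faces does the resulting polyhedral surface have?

68

A decagonal antiprism: V=20, E=40, F=22.
Attach a decagonal antiprism (V=20, E=40, F=22) along a 3-gon: merge 3 vertices and 3 edges, delete both glued faces → V=37, E=77, F=42.
Attach a heptagonal pyramid (V=8, E=14, F=8) along a 3-gon: merge 3 vertices and 3 edges, delete both glued faces → V=42, E=88, F=48.
Attach a hendecagonal bipyramid (V=13, E=33, F=22) along a 3-gon: merge 3 vertices and 3 edges, delete both glued faces → V=52, E=118, F=68.
Check: V − E + F = 52 − 118 + 68 = 2.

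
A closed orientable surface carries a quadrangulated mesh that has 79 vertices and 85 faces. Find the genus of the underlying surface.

4

Every face is a square, so 2E = 4·85 = 340, giving E = 170.
χ = V − E + F = 79 − 170 + 85 = -6.
For a closed orientable surface χ = 2 − 2g, so g = (2 − (-6))/2 = 4.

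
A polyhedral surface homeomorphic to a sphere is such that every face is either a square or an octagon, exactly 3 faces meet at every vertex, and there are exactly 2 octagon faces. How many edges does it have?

Let x be the number of squares; then F = 2 + x.
Edge–face incidences: 2E = 8·2 + 4·x = 16 + 4x.
Every vertex has degree 3, so 3V = 2E.
Euler: V − E + F = 2 ⇒ (2E)/3 − E + (2 + x) = 2.
Multiply by 6: 2·(2E) − 3·(2E) + 6·(2 + x) = 12, i.e. 12 + 6x − (16 + 4x) = 12.
Collecting terms: 2x − 4 = 12, so 2x = 16, so x = 8.
Then 2E = 16 + 4·8 = 48, so E = 24, V = 2E/3 = 16, F = 2 + 8 = 10.

24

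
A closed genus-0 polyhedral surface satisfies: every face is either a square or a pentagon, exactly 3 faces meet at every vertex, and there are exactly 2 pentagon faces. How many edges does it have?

Let x be the number of squares; then F = 2 + x.
Edge–face incidences: 2E = 5·2 + 4·x = 10 + 4x.
Every vertex has degree 3, so 3V = 2E.
Euler: V − E + F = 2 ⇒ (2E)/3 − E + (2 + x) = 2.
Multiply by 6: 2·(2E) − 3·(2E) + 6·(2 + x) = 12, i.e. 12 + 6x − (10 + 4x) = 12.
Collecting terms: 2x + 2 = 12, so 2x = 10, so x = 5.
Then 2E = 10 + 4·5 = 30, so E = 15, V = 2E/3 = 10, F = 2 + 5 = 7.

15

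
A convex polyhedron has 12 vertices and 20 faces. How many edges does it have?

30

Here V − E + F = 2.
E = V + F − (2) = 12 + 20 − (2) = 30.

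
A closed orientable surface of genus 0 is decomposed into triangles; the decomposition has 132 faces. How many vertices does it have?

68

χ = 2 − 2·0 = 2, and every face is a triangle so 3F = 2E.
E = 3·132/2 = 198. Then V = 2 + E − F = 2 + 198 − 132 = 68.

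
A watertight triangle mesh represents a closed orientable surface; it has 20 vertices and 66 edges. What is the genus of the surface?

Every face is a triangle and each edge borders two faces, so 3F = 2·66, giving F = 44.
χ = V − E + F = 20 − 66 + 44 = -2.
For a closed orientable surface χ = 2 − 2g, so g = (2 − (-2))/2 = 2.

2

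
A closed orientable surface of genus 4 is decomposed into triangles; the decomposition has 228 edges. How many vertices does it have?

70

χ = 2 − 2·4 = -6, and every face is a triangle so 3F = 2E.
F = 2E/3 = 152. Then V = -6 + E − F = -6 + 228 − 152 = 70.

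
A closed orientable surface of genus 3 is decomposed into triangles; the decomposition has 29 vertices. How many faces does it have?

66

χ = 2 − 2·3 = -4, and every face is a triangle so 3F = 2E.
V − E + F = -4 with E = 3F/2 gives 29 − (3/2 − 1)·F = -4, so F = 66 and E = 99.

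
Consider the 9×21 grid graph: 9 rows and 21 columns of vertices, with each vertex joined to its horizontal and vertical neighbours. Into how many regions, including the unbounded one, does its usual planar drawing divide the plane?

161

The grid has V = 9·21 = 189 vertices and E = 9·20 + 21·8 = 348 edges.
F = 2 − V + E = 2 − 189 + 348 = 161.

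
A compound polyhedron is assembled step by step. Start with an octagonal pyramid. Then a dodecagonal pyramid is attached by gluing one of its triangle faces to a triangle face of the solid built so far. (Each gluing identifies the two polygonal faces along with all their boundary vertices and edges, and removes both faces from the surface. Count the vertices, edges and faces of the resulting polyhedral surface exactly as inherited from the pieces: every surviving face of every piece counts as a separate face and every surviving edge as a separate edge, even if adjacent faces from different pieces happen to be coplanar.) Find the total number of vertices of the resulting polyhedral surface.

An octagonal pyramid: V=9, E=16, F=9.
Attach a dodecagonal pyramid (V=13, E=24, F=13) along a 3-gon: merge 3 vertices and 3 edges, delete both glued faces → V=19, E=37, F=20.
Check: V − E + F = 19 − 37 + 20 = 2.

19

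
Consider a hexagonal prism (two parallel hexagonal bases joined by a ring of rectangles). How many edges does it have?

A prism on an n-gon has two n-gon bases and n rectangular sides: V = 2·6 = 12, E = 3·6 = 18, F = 6 + 2 = 8.
Check: V − E + F = 12 − 18 + 8 = 2.

18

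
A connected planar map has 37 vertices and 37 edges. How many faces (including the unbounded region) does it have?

Euler's formula for a connected plane graph: V − E + F = 2, so F = 2 − 37 + 37 = 2.

2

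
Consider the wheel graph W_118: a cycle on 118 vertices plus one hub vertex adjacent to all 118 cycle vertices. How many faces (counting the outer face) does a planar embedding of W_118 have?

119

W_118 has V = 118 + 1 = 119 vertices and E = 2·118 = 236 edges.
By Euler's formula F = 2 − V + E = 2 − 119 + 236 = 119.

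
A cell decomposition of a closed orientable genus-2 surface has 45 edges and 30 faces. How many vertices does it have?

13

For a closed orientable surface of genus 2, χ = 2 − 2·2 = -2.
V = -2 + E − F = -2 + 45 − 30 = 13.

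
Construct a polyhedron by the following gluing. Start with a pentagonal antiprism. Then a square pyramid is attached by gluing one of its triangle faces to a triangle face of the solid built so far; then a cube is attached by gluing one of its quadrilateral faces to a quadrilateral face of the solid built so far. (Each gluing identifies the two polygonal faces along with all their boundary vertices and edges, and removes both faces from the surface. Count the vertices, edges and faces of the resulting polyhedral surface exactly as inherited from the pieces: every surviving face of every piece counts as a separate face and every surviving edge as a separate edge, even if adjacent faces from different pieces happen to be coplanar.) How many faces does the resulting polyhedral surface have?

19

A pentagonal antiprism: V=10, E=20, F=12.
Attach a square pyramid (V=5, E=8, F=5) along a 3-gon: merge 3 vertices and 3 edges, delete both glued faces → V=12, E=25, F=15.
Attach a cube (V=8, E=12, F=6) along a 4-gon: merge 4 vertices and 4 edges, delete both glued faces → V=16, E=33, F=19.
Check: V − E + F = 16 − 33 + 19 = 2.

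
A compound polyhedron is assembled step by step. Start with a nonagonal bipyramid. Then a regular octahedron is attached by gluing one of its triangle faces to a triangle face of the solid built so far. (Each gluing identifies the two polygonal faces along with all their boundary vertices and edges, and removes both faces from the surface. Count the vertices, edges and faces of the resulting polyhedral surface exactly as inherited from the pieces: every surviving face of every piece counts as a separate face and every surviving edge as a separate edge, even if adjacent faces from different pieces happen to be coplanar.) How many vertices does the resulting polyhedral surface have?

A nonagonal bipyramid: V=11, E=27, F=18.
Attach a regular octahedron (V=6, E=12, F=8) along a 3-gon: merge 3 vertices and 3 edges, delete both glued faces → V=14, E=36, F=24.
Check: V − E + F = 14 − 36 + 24 = 2.

14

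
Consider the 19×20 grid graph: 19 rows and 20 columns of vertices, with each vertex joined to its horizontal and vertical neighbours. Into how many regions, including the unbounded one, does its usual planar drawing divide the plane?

343

The grid has V = 19·20 = 380 vertices and E = 19·19 + 20·18 = 721 edges.
F = 2 − V + E = 2 − 380 + 721 = 343.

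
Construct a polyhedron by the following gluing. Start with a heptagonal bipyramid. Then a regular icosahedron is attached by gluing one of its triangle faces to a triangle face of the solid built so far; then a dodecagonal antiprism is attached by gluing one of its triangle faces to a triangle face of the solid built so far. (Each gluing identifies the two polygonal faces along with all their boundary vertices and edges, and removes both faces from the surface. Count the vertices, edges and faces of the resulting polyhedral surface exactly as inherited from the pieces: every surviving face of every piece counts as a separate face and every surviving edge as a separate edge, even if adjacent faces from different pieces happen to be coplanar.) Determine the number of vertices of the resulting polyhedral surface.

39

A heptagonal bipyramid: V=9, E=21, F=14.
Attach a regular icosahedron (V=12, E=30, F=20) along a 3-gon: merge 3 vertices and 3 edges, delete both glued faces → V=18, E=48, F=32.
Attach a dodecagonal antiprism (V=24, E=48, F=26) along a 3-gon: merge 3 vertices and 3 edges, delete both glued faces → V=39, E=93, F=56.
Check: V − E + F = 39 − 93 + 56 = 2.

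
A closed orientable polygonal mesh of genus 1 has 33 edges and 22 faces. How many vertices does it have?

11

For a closed orientable surface of genus 1, χ = 2 − 2·1 = 0.
V = 0 + E − F = 0 + 33 − 22 = 11.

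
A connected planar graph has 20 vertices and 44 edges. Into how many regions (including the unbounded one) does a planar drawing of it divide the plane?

26

Euler's formula for a connected plane graph: V − E + F = 2, so F = 2 − 20 + 44 = 26.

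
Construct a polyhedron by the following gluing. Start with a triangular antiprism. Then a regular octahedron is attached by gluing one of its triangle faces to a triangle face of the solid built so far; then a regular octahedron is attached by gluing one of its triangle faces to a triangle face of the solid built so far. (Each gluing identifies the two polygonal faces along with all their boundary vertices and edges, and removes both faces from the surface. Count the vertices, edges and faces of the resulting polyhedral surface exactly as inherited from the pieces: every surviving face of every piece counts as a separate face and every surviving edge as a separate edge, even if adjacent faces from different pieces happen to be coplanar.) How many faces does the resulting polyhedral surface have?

A triangular antiprism: V=6, E=12, F=8.
Attach a regular octahedron (V=6, E=12, F=8) along a 3-gon: merge 3 vertices and 3 edges, delete both glued faces → V=9, E=21, F=14.
Attach a regular octahedron (V=6, E=12, F=8) along a 3-gon: merge 3 vertices and 3 edges, delete both glued faces → V=12, E=30, F=20.
Check: V − E + F = 12 − 30 + 20 = 2.

20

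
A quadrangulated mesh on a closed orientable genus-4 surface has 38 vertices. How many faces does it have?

44

χ = 2 − 2·4 = -6, and every face is a square so 4F = 2E.
V − E + F = -6 with E = 4F/2 gives 38 − (4/2 − 1)·F = -6, so F = 44 and E = 88.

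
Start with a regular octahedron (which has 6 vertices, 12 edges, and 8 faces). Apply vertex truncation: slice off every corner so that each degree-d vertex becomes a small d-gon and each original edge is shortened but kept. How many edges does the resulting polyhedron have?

Truncation replaces each original edge-end by a new vertex, so V′ = 2E = 24.
Each original edge survives, and each old vertex of degree d contributes d new edges; summing degrees gives Σd = 2E, so E′ = E + 2E = 3E = 36.
Each original face survives and each original vertex becomes one new face: F′ = F + V = 14.

36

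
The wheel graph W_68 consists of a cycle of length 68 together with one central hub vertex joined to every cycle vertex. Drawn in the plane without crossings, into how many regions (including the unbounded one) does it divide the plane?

69

W_68 has V = 68 + 1 = 69 vertices and E = 2·68 = 136 edges.
By Euler's formula F = 2 − V + E = 2 − 69 + 136 = 69.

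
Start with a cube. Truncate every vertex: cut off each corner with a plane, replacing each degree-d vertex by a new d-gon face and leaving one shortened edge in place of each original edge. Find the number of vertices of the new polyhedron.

24

The base solid has V = 8, E = 12, F = 6.
Truncation replaces each original edge-end by a new vertex, so V′ = 2E = 24.
Each original edge survives, and each old vertex of degree d contributes d new edges; summing degrees gives Σd = 2E, so E′ = E + 2E = 3E = 36.
Each original face survives and each original vertex becomes one new face: F′ = F + V = 14.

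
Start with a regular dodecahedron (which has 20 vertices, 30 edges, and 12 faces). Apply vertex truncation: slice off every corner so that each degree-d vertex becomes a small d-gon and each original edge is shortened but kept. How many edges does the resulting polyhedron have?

Truncation replaces each original edge-end by a new vertex, so V′ = 2E = 60.
Each original edge survives, and each old vertex of degree d contributes d new edges; summing degrees gives Σd = 2E, so E′ = E + 2E = 3E = 90.
Each original face survives and each original vertex becomes one new face: F′ = F + V = 32.

90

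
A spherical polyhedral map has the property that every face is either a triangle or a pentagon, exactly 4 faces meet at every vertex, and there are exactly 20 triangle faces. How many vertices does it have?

30

Let x be the number of pentagons; then F = 20 + x.
Edge–face incidences: 2E = 3·20 + 5·x = 60 + 5x.
Every vertex has degree 4, so 4V = 2E.
Euler: V − E + F = 2 ⇒ (2E)/4 − E + (20 + x) = 2.
Multiply by 8: 2·(2E) − 4·(2E) + 8·(20 + x) = 16, i.e. 160 + 8x − 2·(60 + 5x) = 16.
Collecting terms: −2x + 40 = 16, so −2x = −24, so x = 12.
Then 2E = 60 + 5·12 = 120, so E = 60, V = 2E/4 = 30, F = 20 + 12 = 32.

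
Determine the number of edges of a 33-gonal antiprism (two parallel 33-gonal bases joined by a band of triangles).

132

An antiprism on an n-gon has two n-gon caps and 2n triangles: V = 2·33 = 66, E = 4·33 = 132, F = 2·33 + 2 = 68.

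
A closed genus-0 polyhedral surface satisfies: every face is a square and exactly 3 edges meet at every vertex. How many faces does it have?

6

Each face has 4 edges and each edge borders two faces, so 2E = 4F.
Each vertex has degree 3, so 3V = 2E and hence V = 4F/3.
Euler: V − E + F = 2 ⇒ (4F/3) − (4F/2) + F = 2.
Multiply by 6: (8 − 12 + 6)F = 12, i.e. 2F = 12.
So F = 6, E = 4·6/2 = 12, V = 4·6/3 = 8.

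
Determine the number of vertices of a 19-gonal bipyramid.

A bipyramid over an n-gon has 2n triangular faces and n + 2 vertices: V = 19 + 2 = 21, E = 3·19 = 57, F = 2·19 = 38.

21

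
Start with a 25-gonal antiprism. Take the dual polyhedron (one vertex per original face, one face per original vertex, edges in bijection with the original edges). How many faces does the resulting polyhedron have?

The base solid has V = 50, E = 100, F = 52.
The dual swaps V and F and preserves E: V′ = F = 52, E′ = E = 100, F′ = V = 50.

50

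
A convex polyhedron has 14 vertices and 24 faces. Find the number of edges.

36

Here V − E + F = 2.
E = V + F − (2) = 14 + 24 − (2) = 36.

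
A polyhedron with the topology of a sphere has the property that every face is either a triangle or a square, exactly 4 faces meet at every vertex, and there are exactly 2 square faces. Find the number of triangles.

8

Let x be the number of triangles; then F = 2 + x.
Edge–face incidences: 2E = 4·2 + 3·x = 8 + 3x.
Every vertex has degree 4, so 4V = 2E.
Euler: V − E + F = 2 ⇒ (2E)/4 − E + (2 + x) = 2.
Multiply by 8: 2·(2E) − 4·(2E) + 8·(2 + x) = 16, i.e. 16 + 8x − 2·(8 + 3x) = 16.
Collecting terms: 2x = 16, so x = 8.
Then 2E = 8 + 3·8 = 32, so E = 16, V = 2E/4 = 8, F = 2 + 8 = 10.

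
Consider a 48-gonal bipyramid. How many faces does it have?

96

A bipyramid over an n-gon has 2n triangular faces and n + 2 vertices: V = 48 + 2 = 50, E = 3·48 = 144, F = 2·48 = 96.
Check: V − E + F = 50 − 144 + 96 = 2.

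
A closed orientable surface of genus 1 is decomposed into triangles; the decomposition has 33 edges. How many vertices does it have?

χ = 2 − 2·1 = 0, and every face is a triangle so 3F = 2E.
F = 2E/3 = 22. Then V = 0 + E − F = 0 + 33 − 22 = 11.

11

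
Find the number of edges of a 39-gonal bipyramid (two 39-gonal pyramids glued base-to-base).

117

A bipyramid over an n-gon has 2n triangular faces and n + 2 vertices: V = 39 + 2 = 41, E = 3·39 = 117, F = 2·39 = 78.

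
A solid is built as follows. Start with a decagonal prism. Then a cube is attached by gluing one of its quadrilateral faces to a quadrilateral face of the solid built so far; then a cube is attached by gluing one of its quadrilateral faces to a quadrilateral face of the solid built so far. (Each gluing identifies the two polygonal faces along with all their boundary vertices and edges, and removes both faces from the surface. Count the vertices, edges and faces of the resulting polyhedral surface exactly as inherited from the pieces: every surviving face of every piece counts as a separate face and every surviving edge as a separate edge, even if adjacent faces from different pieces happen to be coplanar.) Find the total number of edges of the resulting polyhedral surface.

A decagonal prism: V=20, E=30, F=12.
Attach a cube (V=8, E=12, F=6) along a 4-gon: merge 4 vertices and 4 edges, delete both glued faces → V=24, E=38, F=16.
Attach a cube (V=8, E=12, F=6) along a 4-gon: merge 4 vertices and 4 edges, delete both glued faces → V=28, E=46, F=20.
Check: V − E + F = 28 − 46 + 20 = 2.

46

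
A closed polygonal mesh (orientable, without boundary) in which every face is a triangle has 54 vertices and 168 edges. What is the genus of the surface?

Every face is a triangle and each edge borders two faces, so 3F = 2·168, giving F = 112.
χ = V − E + F = 54 − 168 + 112 = -2.
For a closed orientable surface χ = 2 − 2g, so g = (2 − (-2))/2 = 2.

2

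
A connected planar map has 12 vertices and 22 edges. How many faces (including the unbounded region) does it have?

12

Euler's formula for a connected plane graph: V − E + F = 2, so F = 2 − 12 + 22 = 12.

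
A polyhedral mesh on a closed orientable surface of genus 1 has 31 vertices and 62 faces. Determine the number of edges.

93

For a closed orientable surface of genus 1, χ = 2 − 2·1 = 0.
E = V + F − (0) = 31 + 62 − (0) = 93.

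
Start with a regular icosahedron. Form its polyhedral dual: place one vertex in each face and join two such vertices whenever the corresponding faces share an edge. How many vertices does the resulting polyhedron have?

20

The base solid has V = 12, E = 30, F = 20.
The dual swaps V and F and preserves E: V′ = F = 20, E′ = E = 30, F′ = V = 12.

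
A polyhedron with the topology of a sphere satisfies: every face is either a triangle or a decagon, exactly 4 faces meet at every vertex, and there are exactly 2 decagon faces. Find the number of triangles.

20

Let x be the number of triangles; then F = 2 + x.
Edge–face incidences: 2E = 10·2 + 3·x = 20 + 3x.
Every vertex has degree 4, so 4V = 2E.
Euler: V − E + F = 2 ⇒ (2E)/4 − E + (2 + x) = 2.
Multiply by 8: 2·(2E) − 4·(2E) + 8·(2 + x) = 16, i.e. 16 + 8x − 2·(20 + 3x) = 16.
Collecting terms: 2x − 24 = 16, so 2x = 40, so x = 20.
Then 2E = 20 + 3·20 = 80, so E = 40, V = 2E/4 = 20, F = 2 + 20 = 22.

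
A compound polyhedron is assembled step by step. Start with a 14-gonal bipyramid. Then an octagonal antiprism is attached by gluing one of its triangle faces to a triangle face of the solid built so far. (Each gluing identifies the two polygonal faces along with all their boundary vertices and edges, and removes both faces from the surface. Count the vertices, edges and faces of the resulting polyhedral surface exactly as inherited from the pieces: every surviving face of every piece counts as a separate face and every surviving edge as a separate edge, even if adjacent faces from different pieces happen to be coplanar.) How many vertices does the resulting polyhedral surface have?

A 14-gonal bipyramid: V=16, E=42, F=28.
Attach an octagonal antiprism (V=16, E=32, F=18) along a 3-gon: merge 3 vertices and 3 edges, delete both glued faces → V=29, E=71, F=44.
Check: V − E + F = 29 − 71 + 44 = 2.

29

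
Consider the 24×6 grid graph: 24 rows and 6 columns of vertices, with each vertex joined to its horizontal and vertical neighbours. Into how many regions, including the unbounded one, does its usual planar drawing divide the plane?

The grid has V = 24·6 = 144 vertices and E = 24·5 + 6·23 = 258 edges.
F = 2 − V + E = 2 − 144 + 258 = 116.

116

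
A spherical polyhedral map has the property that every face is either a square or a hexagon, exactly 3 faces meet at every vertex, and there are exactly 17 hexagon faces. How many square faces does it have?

Let x be the number of squares; then F = 17 + x.
Edge–face incidences: 2E = 6·17 + 4·x = 102 + 4x.
Every vertex has degree 3, so 3V = 2E.
Euler: V − E + F = 2 ⇒ (2E)/3 − E + (17 + x) = 2.
Multiply by 6: 2·(2E) − 3·(2E) + 6·(17 + x) = 12, i.e. 102 + 6x − (102 + 4x) = 12.
Collecting terms: 2x = 12, so x = 6.
Then 2E = 102 + 4·6 = 126, so E = 63, V = 2E/3 = 42, F = 17 + 6 = 23.

6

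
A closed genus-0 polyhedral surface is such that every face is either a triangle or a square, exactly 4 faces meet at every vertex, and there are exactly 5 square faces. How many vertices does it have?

11

Let x be the number of triangles; then F = 5 + x.
Edge–face incidences: 2E = 4·5 + 3·x = 20 + 3x.
Every vertex has degree 4, so 4V = 2E.
Euler: V − E + F = 2 ⇒ (2E)/4 − E + (5 + x) = 2.
Multiply by 8: 2·(2E) − 4·(2E) + 8·(5 + x) = 16, i.e. 40 + 8x − 2·(20 + 3x) = 16.
Collecting terms: 2x = 16, so x = 8.
Then 2E = 20 + 3·8 = 44, so E = 22, V = 2E/4 = 11, F = 5 + 8 = 13.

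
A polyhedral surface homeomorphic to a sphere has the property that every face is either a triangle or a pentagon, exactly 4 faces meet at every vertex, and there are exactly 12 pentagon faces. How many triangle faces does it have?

Let x be the number of triangles; then F = 12 + x.
Edge–face incidences: 2E = 5·12 + 3·x = 60 + 3x.
Every vertex has degree 4, so 4V = 2E.
Euler: V − E + F = 2 ⇒ (2E)/4 − E + (12 + x) = 2.
Multiply by 8: 2·(2E) − 4·(2E) + 8·(12 + x) = 16, i.e. 96 + 8x − 2·(60 + 3x) = 16.
Collecting terms: 2x − 24 = 16, so 2x = 40, so x = 20.
Then 2E = 60 + 3·20 = 120, so E = 60, V = 2E/4 = 30, F = 12 + 20 = 32.

20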